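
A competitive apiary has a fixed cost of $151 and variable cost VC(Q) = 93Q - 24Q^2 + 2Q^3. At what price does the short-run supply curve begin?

Short-run supply begins at min AVC. From VC = 93Q - 24Q^2 + 2Q^3, AVC = 93 - 24Q + 2Q^2.
dAVC/dQ = -24 + 4Q = 0 gives Q = 6. min AVC = 93 - 24·6 + 2·6^2 = 21.
The firm shuts down for any P below $21.

$21 per unit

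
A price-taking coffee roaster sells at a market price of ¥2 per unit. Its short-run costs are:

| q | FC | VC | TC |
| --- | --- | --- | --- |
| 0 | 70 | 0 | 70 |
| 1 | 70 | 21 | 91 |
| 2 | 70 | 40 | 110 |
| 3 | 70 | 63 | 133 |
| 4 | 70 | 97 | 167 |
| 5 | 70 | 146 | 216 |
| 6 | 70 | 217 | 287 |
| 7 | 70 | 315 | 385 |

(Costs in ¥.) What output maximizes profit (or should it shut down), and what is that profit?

q = 0 (shut down); profit = -¥70

Tabulate TR − TC: q=0: -70; q=1: -89; q=2: -106; q=3: -127; q=4: -159; q=5: -206; q=6: -275; q=7: -371.
Profit is highest at q = 0. Equivalently, the lowest AVC in the table is 40/2 ≈ ¥20 at q = 2, and P = ¥2 falls below it — price never covers variable cost, so the firm shuts down and loses only its fixed cost.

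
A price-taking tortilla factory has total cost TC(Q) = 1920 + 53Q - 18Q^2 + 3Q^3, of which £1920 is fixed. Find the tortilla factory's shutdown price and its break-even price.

AVC = 53 - 18Q + 3Q^2; minimized at Q = 3, giving min AVC = £26. That is the shutdown price.
ATC = 1920/Q + 53 - 18Q + 3Q^2. Setting dATC/dQ = −1920/Q^2 − 18 + 6Q = 0 gives Q = 8 (since 6·8^3 − 18·8^2 = 1920).
min ATC = 1920/8 + 53 − 18·8 + 3·8^2 = £341. That is the break-even price.
For £26 ≤ P < £341 the firm produces at a loss; below £26 it shuts down.

Shutdown price = £26; break-even price = £341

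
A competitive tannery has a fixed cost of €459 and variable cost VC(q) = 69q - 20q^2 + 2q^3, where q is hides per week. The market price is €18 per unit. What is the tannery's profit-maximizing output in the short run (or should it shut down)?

Shut down

Strip out fixed cost: VC = 69q - 20q^2 + 2q^3. Then AVC = 69 - 20q + 2q^2 and MC = 69 - 40q + 6q^2.
AVC is minimized where dAVC/dq = -20 + 4q = 0, at q = 5; min AVC = 69 - 20·5 + 2·5^2 = €19.
P = €18 lies below min AVC = €19; no output level covers variable cost.
Best response: produce nothing and absorb the €459 fixed cost.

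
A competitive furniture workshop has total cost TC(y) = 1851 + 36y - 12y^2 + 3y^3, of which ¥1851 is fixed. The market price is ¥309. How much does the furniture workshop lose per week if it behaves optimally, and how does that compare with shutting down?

AVC = 36 - 12y + 3y^2; min AVC = ¥24 at y = 2. Since P = ¥309 ≥ min AVC, the firm produces.
With MC = 36 - 24y + 9y^2, P = MC on the upward-sloping part at y* = 7.
TR = 309·7 = 2163. TC = 1851 + 693 = 2544. Profit = 2163 − 2544 = -¥381.
By producing, the firm covers all variable cost plus ¥1470 of fixed cost; shutting down would lose the full ¥1851.

Profit = -¥381 at y = 7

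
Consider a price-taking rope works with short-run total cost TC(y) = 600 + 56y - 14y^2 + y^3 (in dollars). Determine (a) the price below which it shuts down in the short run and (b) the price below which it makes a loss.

Shutdown price = min AVC. AVC = 56 - 14y + y^2, with vertex at y = 7 and minimum $7.
ATC = 600/y + 56 - 14y + y^2. Setting dATC/dy = −600/y^2 − 14 + 2y = 0 gives y = 10 (since 2·10^3 − 14·10^2 = 600).
min ATC = 600/10 + 56 − 14·10 + 10^2 = $76. That is the break-even price.
For $7 ≤ P < $76 the firm produces at a loss; below $7 it shuts down.

Shutdown price = $7; break-even price = $76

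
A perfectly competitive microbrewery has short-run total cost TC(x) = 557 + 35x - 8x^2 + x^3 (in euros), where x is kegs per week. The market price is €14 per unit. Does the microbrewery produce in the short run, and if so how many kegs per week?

From TC, MC = TC'(x) = 35 - 16x + 3x^2 and AVC = VC/x = 35 - 8x + x^2.
The AVC parabola has its vertex at x = 8/2 = 4, where AVC = 35 - 8·4 + 4^2 = €19.
P = €14 lies below min AVC = €19; no output level covers variable cost.
Best response: produce nothing and absorb the €557 fixed cost.

Shut down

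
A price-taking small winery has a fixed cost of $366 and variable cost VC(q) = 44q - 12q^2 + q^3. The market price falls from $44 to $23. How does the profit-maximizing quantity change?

MC = 44 - 24q + 3q^2; the shutdown threshold is min AVC = $8 (at q = 6).
At P = $44 ≥ min AVC, set P = MC on the rising branch: q = 8.
At P = $23 ≥ min AVC, set P = MC: q = 7. The firm stays open but cuts output.

Output falls from 8 to 7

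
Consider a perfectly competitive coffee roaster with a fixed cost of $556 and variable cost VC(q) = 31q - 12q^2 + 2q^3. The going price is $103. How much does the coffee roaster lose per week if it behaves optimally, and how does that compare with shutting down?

AVC = 31 - 12q + 2q^2; min AVC = $13 at q = 3. Since P = $103 ≥ min AVC, the firm produces.
MC = 31 - 24q + 6q^2. Setting P = MC and taking the root on the rising branch gives q* = 6.
TR = 103·6 = 618. TC = 556 + 186 = 742. Profit = 618 − 742 = -$124.
By producing, the firm covers all variable cost plus $432 of fixed cost; shutting down would lose the full $556.

Profit = -$124 at q = 6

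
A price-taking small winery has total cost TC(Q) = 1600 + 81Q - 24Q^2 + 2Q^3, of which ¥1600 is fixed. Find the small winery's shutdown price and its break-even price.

Shutdown price = ¥9; break-even price = ¥201

Shutdown price = min AVC. AVC = 81 - 24Q + 2Q^2, with vertex at Q = 6 and minimum ¥9.
ATC = 1600/Q + 81 - 24Q + 2Q^2. Setting dATC/dQ = −1600/Q^2 − 24 + 4Q = 0 gives Q = 10 (since 4·10^3 − 24·10^2 = 1600).
min ATC = 1600/10 + 81 − 24·10 + 2·10^2 = ¥201. That is the break-even price.
For ¥9 ≤ P < ¥201 the firm produces at a loss; below ¥9 it shuts down.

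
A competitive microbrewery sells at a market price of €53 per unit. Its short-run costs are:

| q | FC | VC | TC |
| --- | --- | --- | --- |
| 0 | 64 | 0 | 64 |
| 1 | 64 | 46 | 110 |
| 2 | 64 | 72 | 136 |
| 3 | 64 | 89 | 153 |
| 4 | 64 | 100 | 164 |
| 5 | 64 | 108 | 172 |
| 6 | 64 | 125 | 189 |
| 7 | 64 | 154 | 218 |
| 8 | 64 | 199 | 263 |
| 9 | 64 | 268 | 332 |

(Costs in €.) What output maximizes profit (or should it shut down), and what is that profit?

q = 8; profit = €161

Tabulate TR − TC: q=0: -64; q=1: -57; q=2: -30; q=3: 6; q=4: 48; q=5: 93; q=6: 129; q=7: 153; q=8: 161; q=9: 145.
Profit is maximized at q = 8. AVC there is 199/8 = €24.88 ≤ P, so producing beats shutting down (which would give -€64).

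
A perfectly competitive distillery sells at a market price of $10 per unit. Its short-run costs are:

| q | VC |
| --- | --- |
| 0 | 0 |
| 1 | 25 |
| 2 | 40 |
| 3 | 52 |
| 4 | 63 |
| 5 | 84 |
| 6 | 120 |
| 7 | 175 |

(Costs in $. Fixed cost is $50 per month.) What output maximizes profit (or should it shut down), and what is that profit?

Profit at each row (π = 10q − TC): q=0: -50; q=1: -65; q=2: -70; q=3: -72; q=4: -73; q=5: -84; q=6: -110; q=7: -155.
Profit is highest at q = 0. Equivalently, the lowest AVC in the table is 63/4 ≈ $15.75 at q = 4, and P = $10 falls below it — price never covers variable cost, so the firm shuts down and loses only its fixed cost.

q = 0 (shut down); profit = -$50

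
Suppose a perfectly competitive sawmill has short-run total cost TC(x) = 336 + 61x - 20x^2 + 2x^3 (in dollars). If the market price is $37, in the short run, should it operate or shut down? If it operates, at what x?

Variable cost is VC = 61x - 20x^2 + 2x^3, so AVC = VC/x = 61 - 20x + 2x^2 and MC = dTC/dx = 61 - 40x + 6x^2.
The AVC parabola has its vertex at x = 20/4 = 5, where AVC = 61 - 20·5 + 2·5^2 = $11.
Since P = $37 ≥ min AVC = $11, price covers variable cost and the firm should produce.
Solving P = MC: 24 - 40x + 6x^2 = 0 ⇒ x = 2/3 or 6. On the upward-sloping branch, x* = 6.
Check: AVC at x = 6 is $13 ≤ P, so revenue covers variable cost.
Profit = P·x − TC = 37·6 − 414 = -$192, a loss, but smaller than the $336 fixed cost the firm would lose by shutting down.

Produce at x = 6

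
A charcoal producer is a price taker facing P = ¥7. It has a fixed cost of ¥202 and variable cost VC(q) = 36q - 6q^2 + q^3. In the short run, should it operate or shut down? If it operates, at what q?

Shut down

Strip out fixed cost: VC = 36q - 6q^2 + q^3. Then AVC = 36 - 6q + q^2 and MC = 36 - 12q + 3q^2.
AVC is minimized where dAVC/dq = -6 + 2q = 0, at q = 3; min AVC = 36 - 6·3 + 3^2 = ¥27.
Since P = ¥7 < min AVC = ¥27, price fails to cover variable cost at any output.
Best response: produce nothing and absorb the ¥202 fixed cost.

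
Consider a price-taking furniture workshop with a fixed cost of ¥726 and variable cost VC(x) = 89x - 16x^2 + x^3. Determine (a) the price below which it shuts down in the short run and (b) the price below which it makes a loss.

Shutdown price = ¥25; break-even price = ¥100

AVC = 89 - 16x + x^2; minimized at x = 8, giving min AVC = ¥25. That is the shutdown price.
ATC = 726/x + 89 - 16x + x^2. Setting dATC/dx = −726/x^2 − 16 + 2x = 0 gives x = 11 (since 2·11^3 − 16·11^2 = 726).
min ATC = 726/11 + 89 − 16·11 + 11^2 = ¥100. That is the break-even price.
Between these two prices the firm operates at a loss; above ¥100 it earns a profit.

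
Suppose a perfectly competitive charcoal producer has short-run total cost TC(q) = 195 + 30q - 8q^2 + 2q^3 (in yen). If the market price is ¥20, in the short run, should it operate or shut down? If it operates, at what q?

Strip out fixed cost: VC = 30q - 8q^2 + 2q^3. Then AVC = 30 - 8q + 2q^2 and MC = 30 - 16q + 6q^2.
AVC hits its minimum where MC = AVC, at q = 2, giving min AVC = 30 - 8·2 + 2·2^2 = ¥22.
With P < min AVC (¥20 < ¥22), every unit sold adds to the loss.
Best response: produce nothing and absorb the ¥195 fixed cost.

Shut down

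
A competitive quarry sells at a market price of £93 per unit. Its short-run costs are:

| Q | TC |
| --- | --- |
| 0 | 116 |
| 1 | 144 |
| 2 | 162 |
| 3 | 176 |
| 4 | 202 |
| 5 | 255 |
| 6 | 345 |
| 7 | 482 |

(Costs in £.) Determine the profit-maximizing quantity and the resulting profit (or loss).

Q = 6; profit = £213

Tabulate TR − TC: Q=0: -116; Q=1: -51; Q=2: 24; Q=3: 103; Q=4: 170; Q=5: 210; Q=6: 213; Q=7: 169.
Profit is maximized at Q = 6. AVC there is 229/6 = £38.17 ≤ P, so producing beats shutting down (which would give -£116).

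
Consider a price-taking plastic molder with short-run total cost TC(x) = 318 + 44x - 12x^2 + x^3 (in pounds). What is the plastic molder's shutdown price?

£8 per unit

Short-run supply begins at min AVC. From VC = 44x - 12x^2 + x^3, AVC = 44 - 12x + x^2.
dAVC/dx = -12 + 2x = 0 gives x = 6. min AVC = 44 - 12·6 + 6^2 = 8.
So the shutdown price is £8.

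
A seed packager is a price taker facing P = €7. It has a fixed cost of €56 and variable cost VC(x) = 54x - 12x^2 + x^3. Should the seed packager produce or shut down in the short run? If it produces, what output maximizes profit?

Strip out fixed cost: VC = 54x - 12x^2 + x^3. Then AVC = 54 - 12x + x^2 and MC = 54 - 24x + 3x^2.
AVC is minimized where dAVC/dx = -12 + 2x = 0, at x = 6; min AVC = 54 - 12·6 + 6^2 = €18.
Since P = €7 < min AVC = €18, price fails to cover variable cost at any output.
Shutting down limits the loss to fixed cost, €56.

Shut down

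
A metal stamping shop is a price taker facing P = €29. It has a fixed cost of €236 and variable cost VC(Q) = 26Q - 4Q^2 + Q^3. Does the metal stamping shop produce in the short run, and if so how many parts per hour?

Produce at Q = 3

Strip out fixed cost: VC = 26Q - 4Q^2 + Q^3. Then AVC = 26 - 4Q + Q^2 and MC = 26 - 8Q + 3Q^2.
AVC hits its minimum where MC = AVC, at Q = 2, giving min AVC = 26 - 4·2 + 2^2 = €22.
P = €29 exceeds min AVC = €22, so the firm stays open.
Solving P = MC: -3 - 8Q + 3Q^2 = 0 ⇒ Q = -1/3 or 3. On the upward-sloping branch, Q* = 3.
Check: AVC at Q = 3 is €23 ≤ P, so revenue covers variable cost.
Profit = P·Q − TC = 29·3 − 305 = -€218, a loss, but smaller than the €236 fixed cost the firm would lose by shutting down.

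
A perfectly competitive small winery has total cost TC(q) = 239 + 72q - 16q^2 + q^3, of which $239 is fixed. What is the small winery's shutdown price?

The firm shuts down when price falls below the minimum of average variable cost. AVC = VC/q = 72 - 16q + q^2.
At the minimum of AVC, MC = AVC. MC = 72 - 32q + 3q^2; setting MC = AVC gives 2q^2 - 16q = 0, so q = 8. min AVC = 8.
For P < $8 the firm produces nothing.

$8 per unit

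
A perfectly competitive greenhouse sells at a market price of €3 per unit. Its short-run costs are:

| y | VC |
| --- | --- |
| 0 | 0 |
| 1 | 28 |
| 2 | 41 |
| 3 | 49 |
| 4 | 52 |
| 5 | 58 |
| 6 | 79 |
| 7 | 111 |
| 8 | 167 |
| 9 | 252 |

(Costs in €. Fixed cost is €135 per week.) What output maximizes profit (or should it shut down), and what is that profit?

Compute π = P·y − TC at each output: y=0: -135; y=1: -160; y=2: -170; y=3: -175; y=4: -175; y=5: -178; y=6: -196; y=7: -225; y=8: -278; y=9: -360.
Profit is highest at y = 0. Equivalently, the lowest AVC in the table is 58/5 ≈ €11.60 at y = 5, and P = €3 falls below it — price never covers variable cost, so the firm shuts down and loses only its fixed cost.

y = 0 (shut down); profit = -€135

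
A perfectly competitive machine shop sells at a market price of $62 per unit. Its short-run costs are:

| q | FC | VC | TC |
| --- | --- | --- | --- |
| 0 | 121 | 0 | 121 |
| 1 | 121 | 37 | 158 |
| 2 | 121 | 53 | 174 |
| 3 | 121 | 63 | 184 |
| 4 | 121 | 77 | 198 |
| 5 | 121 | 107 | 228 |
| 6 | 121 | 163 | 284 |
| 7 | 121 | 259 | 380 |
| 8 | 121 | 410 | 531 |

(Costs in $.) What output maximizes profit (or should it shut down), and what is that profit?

Compute π = P·q − TC at each output: q=0: -121; q=1: -96; q=2: -50; q=3: 2; q=4: 50; q=5: 82; q=6: 88; q=7: 54; q=8: -35.
Profit is maximized at q = 6. AVC there is 163/6 = $27.17 ≤ P, so producing beats shutting down (which would give -$121).

q = 6; profit = $88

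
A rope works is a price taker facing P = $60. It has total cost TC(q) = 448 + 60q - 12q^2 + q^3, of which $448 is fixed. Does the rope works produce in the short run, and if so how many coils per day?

Strip out fixed cost: VC = 60q - 12q^2 + q^3. Then AVC = 60 - 12q + q^2 and MC = 60 - 24q + 3q^2.
AVC hits its minimum where MC = AVC, at q = 6, giving min AVC = 60 - 12·6 + 6^2 = $24.
P = $60 exceeds min AVC = $24, so the firm stays open.
Solving P = MC: -24q + 3q^2 = 0 ⇒ q = 0 or 8. On the upward-sloping branch, q* = 8.
Check: AVC at q = 8 is $28 ≤ P, so revenue covers variable cost.
Profit = P·q − TC = 60·8 − 672 = -$192, a loss, but smaller than the $448 fixed cost the firm would lose by shutting down.

Produce at q = 8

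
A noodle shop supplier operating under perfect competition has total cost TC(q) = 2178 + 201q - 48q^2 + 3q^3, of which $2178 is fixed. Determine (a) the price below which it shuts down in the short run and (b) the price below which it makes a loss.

Shutdown price = $9; break-even price = $234

Shutdown price = min AVC. AVC = 201 - 48q + 3q^2, with vertex at q = 8 and minimum $9.
ATC = 2178/q + 201 - 48q + 3q^2. Setting dATC/dq = −2178/q^2 − 48 + 6q = 0 gives q = 11 (since 6·11^3 − 48·11^2 = 2178).
min ATC = 2178/11 + 201 − 48·11 + 3·11^2 = $234. That is the break-even price.
For $9 ≤ P < $234 the firm produces at a loss; below $9 it shuts down.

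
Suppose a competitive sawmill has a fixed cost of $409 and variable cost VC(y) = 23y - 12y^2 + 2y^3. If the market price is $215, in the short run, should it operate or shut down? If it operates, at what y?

Produce at y = 8

Variable cost is VC = 23y - 12y^2 + 2y^3, so AVC = VC/y = 23 - 12y + 2y^2 and MC = dTC/dy = 23 - 24y + 6y^2.
The AVC parabola has its vertex at y = 12/4 = 3, where AVC = 23 - 12·3 + 2·3^2 = $5.
P = $215 exceeds min AVC = $5, so the firm stays open.
P = MC gives -192 - 24y + 6y^2 = 0, with roots -4 and 8. Take the larger (rising MC): y* = 8.
Check: AVC at y = 8 is $55 ≤ P, so revenue covers variable cost.
Profit = P·y − TC = 215·8 − 849 = $871.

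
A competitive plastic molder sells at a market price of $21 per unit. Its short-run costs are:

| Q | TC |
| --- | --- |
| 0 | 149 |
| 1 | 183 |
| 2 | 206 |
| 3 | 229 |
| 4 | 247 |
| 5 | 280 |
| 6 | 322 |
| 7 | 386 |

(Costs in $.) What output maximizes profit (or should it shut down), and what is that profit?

Q = 0 (shut down); profit = -$149

Tabulate TR − TC: Q=0: -149; Q=1: -162; Q=2: -164; Q=3: -166; Q=4: -163; Q=5: -175; Q=6: -196; Q=7: -239.
Profit is highest at Q = 0. Equivalently, the lowest AVC in the table is 98/4 ≈ $24.50 at Q = 4, and P = $21 falls below it — price never covers variable cost, so the firm shuts down and loses only its fixed cost.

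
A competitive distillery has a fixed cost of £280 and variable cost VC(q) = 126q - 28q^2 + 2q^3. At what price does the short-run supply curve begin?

£28 per unit

Short-run supply begins at min AVC. From VC = 126q - 28q^2 + 2q^3, AVC = 126 - 28q + 2q^2.
dAVC/dq = -28 + 4q = 0 gives q = 7. min AVC = 126 - 28·7 + 2·7^2 = 28.
For P < £28 the firm produces nothing.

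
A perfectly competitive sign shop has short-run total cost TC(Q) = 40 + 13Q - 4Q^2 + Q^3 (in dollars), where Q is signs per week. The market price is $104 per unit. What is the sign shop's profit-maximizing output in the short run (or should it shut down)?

Produce at Q = 7

Variable cost is VC = 13Q - 4Q^2 + Q^3, so AVC = VC/Q = 13 - 4Q + Q^2 and MC = dTC/dQ = 13 - 8Q + 3Q^2.
AVC hits its minimum where MC = AVC, at Q = 2, giving min AVC = 13 - 4·2 + 2^2 = $9.
Since P = $104 ≥ min AVC = $9, price covers variable cost and the firm should produce.
P = MC gives -91 - 8Q + 3Q^2 = 0, with roots -13/3 and 7. Take the larger (rising MC): Q* = 7.
Check: AVC at Q = 7 is $34 ≤ P, so revenue covers variable cost.
Profit = P·Q − TC = 104·7 − 278 = $450.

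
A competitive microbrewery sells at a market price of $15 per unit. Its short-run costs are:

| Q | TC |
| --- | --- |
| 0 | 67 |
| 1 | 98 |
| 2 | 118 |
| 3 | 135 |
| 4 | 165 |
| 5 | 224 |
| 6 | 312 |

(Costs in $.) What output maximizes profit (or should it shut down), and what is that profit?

Tabulate TR − TC: Q=0: -67; Q=1: -83; Q=2: -88; Q=3: -90; Q=4: -105; Q=5: -149; Q=6: -222.
Profit is highest at Q = 0. Equivalently, the lowest AVC in the table is 68/3 ≈ $22.67 at Q = 3, and P = $15 falls below it — price never covers variable cost, so the firm shuts down and loses only its fixed cost.

Q = 0 (shut down); profit = -$67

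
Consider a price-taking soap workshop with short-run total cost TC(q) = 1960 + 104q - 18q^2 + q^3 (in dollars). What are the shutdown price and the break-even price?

Shutdown price = min AVC. AVC = 104 - 18q + q^2, with vertex at q = 9 and minimum $23.
ATC = 1960/q + 104 - 18q + q^2. Setting dATC/dq = −1960/q^2 − 18 + 2q = 0 gives q = 14 (since 2·14^3 − 18·14^2 = 1960).
min ATC = 1960/14 + 104 − 18·14 + 14^2 = $188. That is the break-even price.
Between these two prices the firm operates at a loss; above $188 it earns a profit.

Shutdown price = $23; break-even price = $188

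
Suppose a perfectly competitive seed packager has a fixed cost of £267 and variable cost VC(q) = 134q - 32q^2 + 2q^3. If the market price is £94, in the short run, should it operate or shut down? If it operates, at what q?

Strip out fixed cost: VC = 134q - 32q^2 + 2q^3. Then AVC = 134 - 32q + 2q^2 and MC = 134 - 64q + 6q^2.
AVC hits its minimum where MC = AVC, at q = 8, giving min AVC = 134 - 32·8 + 2·8^2 = £6.
Since P = £94 ≥ min AVC = £6, price covers variable cost and the firm should produce.
Set P = MC: 94 = 134 - 64q + 6q^2 → 40 - 64q + 6q^2 = 0. The roots are q = 2/3 and q = 10; the profit-maximizing output is on the rising part of MC, so q* = 10.
Check: AVC at q = 10 is £14 ≤ P, so revenue covers variable cost.
Profit = P·q − TC = 94·10 − 407 = £533.

Produce at q = 10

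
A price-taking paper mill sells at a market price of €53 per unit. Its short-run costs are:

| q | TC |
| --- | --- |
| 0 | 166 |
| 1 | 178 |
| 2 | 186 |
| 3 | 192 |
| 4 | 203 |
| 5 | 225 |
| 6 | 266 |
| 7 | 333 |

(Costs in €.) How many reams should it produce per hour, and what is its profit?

Tabulate TR − TC: q=0: -166; q=1: -125; q=2: -80; q=3: -33; q=4: 9; q=5: 40; q=6: 52; q=7: 38.
Profit is maximized at q = 6. AVC there is 100/6 = €16.67 ≤ P, so producing beats shutting down (which would give -€166).

q = 6; profit = €52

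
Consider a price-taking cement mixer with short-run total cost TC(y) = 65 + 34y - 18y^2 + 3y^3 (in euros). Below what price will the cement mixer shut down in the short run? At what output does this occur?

€7 per unit, at y = 3

Short-run supply begins at min AVC. From VC = 34y - 18y^2 + 3y^3, AVC = 34 - 18y + 3y^2.
At the minimum of AVC, MC = AVC. MC = 34 - 36y + 9y^2; setting MC = AVC gives 6y^2 - 18y = 0, so y = 3. min AVC = 7.
For P < €7 the firm produces nothing.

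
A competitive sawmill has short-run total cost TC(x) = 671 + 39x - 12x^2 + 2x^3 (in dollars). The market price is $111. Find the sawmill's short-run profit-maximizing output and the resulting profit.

AVC = 39 - 12x + 2x^2 has its minimum $21 at x = 3; price $111 clears that bar, so the firm operates.
With MC = 39 - 24x + 6x^2, P = MC on the upward-sloping part at x* = 6.
TR = 111·6 = 666. TC = 671 + 234 = 905. Profit = 666 − 905 = -$239.
Shutting down would mean losing the fixed cost of $671, so operating at a loss of $239 is better by $432.

Profit = -$239 at x = 6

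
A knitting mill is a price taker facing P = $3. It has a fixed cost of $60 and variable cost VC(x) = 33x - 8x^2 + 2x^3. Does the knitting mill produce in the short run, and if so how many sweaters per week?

Variable cost is VC = 33x - 8x^2 + 2x^3, so AVC = VC/x = 33 - 8x + 2x^2 and MC = dTC/dx = 33 - 16x + 6x^2.
AVC is minimized where dAVC/dx = -8 + 4x = 0, at x = 2; min AVC = 33 - 8·2 + 2·2^2 = $25.
Since P = $3 < min AVC = $25, price fails to cover variable cost at any output.
Best response: produce nothing and absorb the $60 fixed cost.

Shut down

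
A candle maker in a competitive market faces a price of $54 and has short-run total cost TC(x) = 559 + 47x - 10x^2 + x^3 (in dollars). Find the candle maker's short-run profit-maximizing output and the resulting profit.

AVC = 47 - 10x + x^2 has its minimum $22 at x = 5; price $54 clears that bar, so the firm operates.
With MC = 47 - 20x + 3x^2, P = MC on the upward-sloping part at x* = 7.
TR = 54·7 = 378. TC = 559 + 182 = 741. Profit = 378 − 741 = -$363.
That loss of $363 beats the $559 the firm would lose by shutting down; producing recovers $196 of fixed cost.

Profit = -$363 at x = 7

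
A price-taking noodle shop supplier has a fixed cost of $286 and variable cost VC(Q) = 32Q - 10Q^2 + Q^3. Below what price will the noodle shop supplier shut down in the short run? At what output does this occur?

$7 per unit, at Q = 5

The shutdown price is the minimum of AVC. VC = 32Q - 10Q^2 + Q^3, so AVC = 32 - 10Q + Q^2.
At the minimum of AVC, MC = AVC. MC = 32 - 20Q + 3Q^2; setting MC = AVC gives 2Q^2 - 10Q = 0, so Q = 5. min AVC = 7.
For P < $7 the firm produces nothing.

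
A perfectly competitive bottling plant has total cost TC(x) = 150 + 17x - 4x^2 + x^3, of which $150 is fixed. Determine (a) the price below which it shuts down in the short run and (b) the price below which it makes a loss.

Shutdown price = min AVC. AVC = 17 - 4x + x^2, with vertex at x = 2 and minimum $13.
ATC = 150/x + 17 - 4x + x^2. Setting dATC/dx = −150/x^2 − 4 + 2x = 0 gives x = 5 (since 2·5^3 − 4·5^2 = 150).
min ATC = 150/5 + 17 − 4·5 + 5^2 = $52. That is the break-even price.
For $13 ≤ P < $52 the firm produces at a loss; below $13 it shuts down.

Shutdown price = $13; break-even price = $52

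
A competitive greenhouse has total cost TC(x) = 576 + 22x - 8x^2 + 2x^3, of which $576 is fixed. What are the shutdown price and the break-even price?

AVC = 22 - 8x + 2x^2; minimized at x = 2, giving min AVC = $14. That is the shutdown price.
ATC = 576/x + 22 - 8x + 2x^2. Setting dATC/dx = −576/x^2 − 8 + 4x = 0 gives x = 6 (since 4·6^3 − 8·6^2 = 576).
min ATC = 576/6 + 22 − 8·6 + 2·6^2 = $142. That is the break-even price.
Between these two prices the firm operates at a loss; above $142 it earns a profit.

Shutdown price = $14; break-even price = $142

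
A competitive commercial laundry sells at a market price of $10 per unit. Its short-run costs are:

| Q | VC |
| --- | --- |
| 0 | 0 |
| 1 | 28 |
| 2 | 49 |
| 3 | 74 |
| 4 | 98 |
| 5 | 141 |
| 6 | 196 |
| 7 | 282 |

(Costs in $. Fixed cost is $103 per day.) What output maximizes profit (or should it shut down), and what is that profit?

Q = 0 (shut down); profit = -$103

Profit at each row (π = 10Q − TC): Q=0: -103; Q=1: -121; Q=2: -132; Q=3: -147; Q=4: -161; Q=5: -194; Q=6: -239; Q=7: -315.
Profit is highest at Q = 0. Equivalently, the lowest AVC in the table is 49/2 ≈ $24.50 at Q = 2, and P = $10 falls below it — price never covers variable cost, so the firm shuts down and loses only its fixed cost.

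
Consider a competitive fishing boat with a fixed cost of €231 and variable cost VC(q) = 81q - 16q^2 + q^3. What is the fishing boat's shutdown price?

€17 per unit

Short-run supply begins at min AVC. From VC = 81q - 16q^2 + q^3, AVC = 81 - 16q + q^2.
At the minimum of AVC, MC = AVC. MC = 81 - 32q + 3q^2; setting MC = AVC gives 2q^2 - 16q = 0, so q = 8. min AVC = 17.
The firm shuts down for any P below €17.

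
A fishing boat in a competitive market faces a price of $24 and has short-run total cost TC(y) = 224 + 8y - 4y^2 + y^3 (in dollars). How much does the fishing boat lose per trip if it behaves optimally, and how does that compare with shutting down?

Profit = -$160 at y = 4

AVC = 8 - 4y + y^2; min AVC = $4 at y = 2. Since P = $24 ≥ min AVC, the firm produces.
With MC = 8 - 8y + 3y^2, P = MC on the upward-sloping part at y* = 4.
TR = 24·4 = 96. TC = 224 + 32 = 256. Profit = 96 − 256 = -$160.
By producing, the firm covers all variable cost plus $64 of fixed cost; shutting down would lose the full $224.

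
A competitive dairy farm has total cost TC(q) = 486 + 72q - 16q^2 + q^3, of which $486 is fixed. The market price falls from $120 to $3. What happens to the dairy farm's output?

MC = 72 - 32q + 3q^2; the shutdown threshold is min AVC = $8 (at q = 8).
With P = $120 above the shutdown price, P = MC gives q = 12.
At P = $3 < min AVC = $8, price no longer covers variable cost at any output, so the firm shuts down: q = 0.

Output falls from 12 to 0 (the firm shuts down)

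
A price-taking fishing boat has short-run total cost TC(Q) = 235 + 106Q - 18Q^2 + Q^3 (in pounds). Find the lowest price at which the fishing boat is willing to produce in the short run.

The shutdown price is the minimum of AVC. VC = 106Q - 18Q^2 + Q^3, so AVC = 106 - 18Q + Q^2.
At the minimum of AVC, MC = AVC. MC = 106 - 36Q + 3Q^2; setting MC = AVC gives 2Q^2 - 18Q = 0, so Q = 9. min AVC = 25.
The firm shuts down for any P below £25.

£25 per unit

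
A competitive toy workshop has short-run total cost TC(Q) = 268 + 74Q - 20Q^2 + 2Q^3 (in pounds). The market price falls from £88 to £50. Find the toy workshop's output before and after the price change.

AVC = 74 - 20Q + 2Q^2, minimized at Q = 5 where min AVC = £24. MC = 74 - 40Q + 6Q^2.
At P = £88 ≥ min AVC, set P = MC on the rising branch: Q = 7.
At P = £50 ≥ min AVC, set P = MC: Q = 6. The firm stays open but cuts output.

Output falls from 7 to 6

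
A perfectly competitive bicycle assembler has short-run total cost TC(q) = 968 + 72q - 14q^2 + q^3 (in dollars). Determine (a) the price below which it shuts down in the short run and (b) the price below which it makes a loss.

Shutdown price = min AVC. AVC = 72 - 14q + q^2, with vertex at q = 7 and minimum $23.
ATC = 968/q + 72 - 14q + q^2. Setting dATC/dq = −968/q^2 − 14 + 2q = 0 gives q = 11 (since 2·11^3 − 14·11^2 = 968).
min ATC = 968/11 + 72 − 14·11 + 11^2 = $127. That is the break-even price.
Between these two prices the firm operates at a loss; above $127 it earns a profit.

Shutdown price = $23; break-even price = $127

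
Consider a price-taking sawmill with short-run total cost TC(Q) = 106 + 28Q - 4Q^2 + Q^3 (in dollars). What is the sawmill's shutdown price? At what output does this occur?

The shutdown price is the minimum of AVC. VC = 28Q - 4Q^2 + Q^3, so AVC = 28 - 4Q + Q^2.
At the minimum of AVC, MC = AVC. MC = 28 - 8Q + 3Q^2; setting MC = AVC gives 2Q^2 - 4Q = 0, so Q = 2. min AVC = 24.
The firm shuts down for any P below $24.

$24 per unit, at Q = 2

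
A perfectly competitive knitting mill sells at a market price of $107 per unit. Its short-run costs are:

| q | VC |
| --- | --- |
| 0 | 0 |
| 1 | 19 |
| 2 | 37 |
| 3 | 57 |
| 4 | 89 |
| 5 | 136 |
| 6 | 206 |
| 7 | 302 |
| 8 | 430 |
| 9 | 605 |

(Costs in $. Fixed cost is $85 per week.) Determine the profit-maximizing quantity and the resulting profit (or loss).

Profit at each row (π = 107q − TC): q=0: -85; q=1: 3; q=2: 92; q=3: 179; q=4: 254; q=5: 314; q=6: 351; q=7: 362; q=8: 341; q=9: 273.
Profit is maximized at q = 7. AVC there is 302/7 = $43.14 ≤ P, so producing beats shutting down (which would give -$85).

q = 7; profit = $362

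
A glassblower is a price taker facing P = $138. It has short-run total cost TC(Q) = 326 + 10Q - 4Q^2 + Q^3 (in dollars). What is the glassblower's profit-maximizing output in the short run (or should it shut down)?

Produce at Q = 8

From TC, MC = TC'(Q) = 10 - 8Q + 3Q^2 and AVC = VC/Q = 10 - 4Q + Q^2.
The AVC parabola has its vertex at Q = 4/2 = 2, where AVC = 10 - 4·2 + 2^2 = $6.
Because $138 ≥ $6, revenue can cover variable cost; the firm operates.
P = MC gives -128 - 8Q + 3Q^2 = 0, with roots -16/3 and 8. Take the larger (rising MC): Q* = 8.
Check: AVC at Q = 8 is $42 ≤ P, so revenue covers variable cost.
Profit = P·Q − TC = 138·8 − 662 = $442.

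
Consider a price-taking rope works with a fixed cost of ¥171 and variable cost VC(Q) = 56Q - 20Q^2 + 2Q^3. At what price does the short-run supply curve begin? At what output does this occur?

¥6 per unit, at Q = 5

Short-run supply begins at min AVC. From VC = 56Q - 20Q^2 + 2Q^3, AVC = 56 - 20Q + 2Q^2.
dAVC/dQ = -20 + 4Q = 0 gives Q = 5. min AVC = 56 - 20·5 + 2·5^2 = 6.
So the shutdown price is ¥6.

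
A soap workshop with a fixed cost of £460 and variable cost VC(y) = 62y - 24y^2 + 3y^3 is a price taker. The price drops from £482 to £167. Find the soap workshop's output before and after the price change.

MC = 62 - 48y + 9y^2; the shutdown threshold is min AVC = £14 (at y = 4).
At P = £482 ≥ min AVC, set P = MC on the rising branch: y = 10.
At P = £167 ≥ min AVC, set P = MC: y = 7. The firm stays open but cuts output.

Output falls from 10 to 7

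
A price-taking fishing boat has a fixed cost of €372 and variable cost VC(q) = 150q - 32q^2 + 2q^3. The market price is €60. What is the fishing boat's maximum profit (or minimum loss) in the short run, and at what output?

AVC = 150 - 32q + 2q^2; min AVC = €22 at q = 8. Since P = €60 ≥ min AVC, the firm produces.
With MC = 150 - 64q + 6q^2, P = MC on the upward-sloping part at q* = 9.
TR = 60·9 = 540. TC = 372 + 216 = 588. Profit = 540 − 588 = -€48.
Shutting down would mean losing the fixed cost of €372, so operating at a loss of €48 is better by €324.

Profit = -€48 at q = 9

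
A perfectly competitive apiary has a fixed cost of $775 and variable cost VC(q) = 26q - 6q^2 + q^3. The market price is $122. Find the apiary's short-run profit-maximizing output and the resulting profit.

AVC = 26 - 6q + q^2 has its minimum $17 at q = 3; price $122 clears that bar, so the firm operates.
MC = 26 - 12q + 3q^2. Setting P = MC and taking the root on the rising branch gives q* = 8.
TR = 122·8 = 976. TC = 775 + 336 = 1111. Profit = 976 − 1111 = -$135.
By producing, the firm covers all variable cost plus $640 of fixed cost; shutting down would lose the full $775.

Profit = -$135 at q = 8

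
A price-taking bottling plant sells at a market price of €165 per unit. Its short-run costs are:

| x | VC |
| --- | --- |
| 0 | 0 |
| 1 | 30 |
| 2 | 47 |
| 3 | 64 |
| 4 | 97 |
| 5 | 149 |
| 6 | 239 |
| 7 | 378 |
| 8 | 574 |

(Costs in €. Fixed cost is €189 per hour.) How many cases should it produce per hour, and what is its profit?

Profit at each row (π = 165x − TC): x=0: -189; x=1: -54; x=2: 94; x=3: 242; x=4: 374; x=5: 487; x=6: 562; x=7: 588; x=8: 557.
Profit is maximized at x = 7. AVC there is 378/7 = €54 ≤ P, so producing beats shutting down (which would give -€189).

x = 7; profit = €588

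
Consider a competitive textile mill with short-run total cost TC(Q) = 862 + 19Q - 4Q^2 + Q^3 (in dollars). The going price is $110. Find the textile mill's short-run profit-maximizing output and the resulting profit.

Profit = -$372 at Q = 7

AVC = 19 - 4Q + Q^2; min AVC = $15 at Q = 2. Since P = $110 ≥ min AVC, the firm produces.
With MC = 19 - 8Q + 3Q^2, P = MC on the upward-sloping part at Q* = 7.
TR = 110·7 = 770. TC = 862 + 280 = 1142. Profit = 770 − 1142 = -$372.
That loss of $372 beats the $862 the firm would lose by shutting down; producing recovers $490 of fixed cost.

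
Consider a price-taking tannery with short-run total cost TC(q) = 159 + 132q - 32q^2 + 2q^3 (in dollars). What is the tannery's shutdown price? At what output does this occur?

The firm shuts down when price falls below the minimum of average variable cost. AVC = VC/q = 132 - 32q + 2q^2.
At the minimum of AVC, MC = AVC. MC = 132 - 64q + 6q^2; setting MC = AVC gives 4q^2 - 32q = 0, so q = 8. min AVC = 4.
For P < $4 the firm produces nothing.

$4 per unit, at q = 8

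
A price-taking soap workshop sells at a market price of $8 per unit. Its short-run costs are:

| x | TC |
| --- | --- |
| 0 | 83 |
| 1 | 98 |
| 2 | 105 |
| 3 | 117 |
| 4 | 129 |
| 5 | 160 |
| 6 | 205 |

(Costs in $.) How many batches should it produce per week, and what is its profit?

x = 0 (shut down); profit = -$83

Profit at each row (π = 8x − TC): x=0: -83; x=1: -90; x=2: -89; x=3: -93; x=4: -97; x=5: -120; x=6: -157.
Profit is highest at x = 0. Equivalently, the lowest AVC in the table is 22/2 ≈ $11 at x = 2, and P = $8 falls below it — price never covers variable cost, so the firm shuts down and loses only its fixed cost.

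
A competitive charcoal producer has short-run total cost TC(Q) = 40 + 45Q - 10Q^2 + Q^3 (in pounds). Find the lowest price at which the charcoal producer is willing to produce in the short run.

Short-run supply begins at min AVC. From VC = 45Q - 10Q^2 + Q^3, AVC = 45 - 10Q + Q^2.
At the minimum of AVC, MC = AVC. MC = 45 - 20Q + 3Q^2; setting MC = AVC gives 2Q^2 - 10Q = 0, so Q = 5. min AVC = 20.
So the shutdown price is £20.

£20 per unit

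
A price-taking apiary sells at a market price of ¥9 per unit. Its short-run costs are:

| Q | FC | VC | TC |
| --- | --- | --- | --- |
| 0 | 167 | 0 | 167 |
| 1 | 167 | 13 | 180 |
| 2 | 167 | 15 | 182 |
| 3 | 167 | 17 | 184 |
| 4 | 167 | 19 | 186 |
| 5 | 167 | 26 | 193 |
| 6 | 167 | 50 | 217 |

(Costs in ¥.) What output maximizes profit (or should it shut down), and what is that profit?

Tabulate TR − TC: Q=0: -167; Q=1: -171; Q=2: -164; Q=3: -157; Q=4: -150; Q=5: -148; Q=6: -163.
Profit is maximized at Q = 5. AVC there is 26/5 = ¥5.20 ≤ P, so producing beats shutting down (which would give -¥167).

Q = 5; profit = -¥148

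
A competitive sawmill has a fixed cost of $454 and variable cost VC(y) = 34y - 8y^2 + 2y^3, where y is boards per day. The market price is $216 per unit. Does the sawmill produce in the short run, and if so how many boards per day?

Produce at y = 7

Variable cost is VC = 34y - 8y^2 + 2y^3, so AVC = VC/y = 34 - 8y + 2y^2 and MC = dTC/dy = 34 - 16y + 6y^2.
AVC is minimized where dAVC/dy = -8 + 4y = 0, at y = 2; min AVC = 34 - 8·2 + 2·2^2 = $26.
Because $216 ≥ $26, revenue can cover variable cost; the firm operates.
P = MC gives -182 - 16y + 6y^2 = 0, with roots -13/3 and 7. Take the larger (rising MC): y* = 7.
Check: AVC at y = 7 is $76 ≤ P, so revenue covers variable cost.
Profit = P·y − TC = 216·7 − 986 = $526.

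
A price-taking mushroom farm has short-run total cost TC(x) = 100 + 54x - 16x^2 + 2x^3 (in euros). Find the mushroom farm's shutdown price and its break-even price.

Shutdown price = €22; break-even price = €44

AVC = 54 - 16x + 2x^2; minimized at x = 4, giving min AVC = €22. That is the shutdown price.
ATC = 100/x + 54 - 16x + 2x^2. Setting dATC/dx = −100/x^2 − 16 + 4x = 0 gives x = 5 (since 4·5^3 − 16·5^2 = 100).
min ATC = 100/5 + 54 − 16·5 + 2·5^2 = €44. That is the break-even price.
For €22 ≤ P < €44 the firm produces at a loss; below €22 it shuts down.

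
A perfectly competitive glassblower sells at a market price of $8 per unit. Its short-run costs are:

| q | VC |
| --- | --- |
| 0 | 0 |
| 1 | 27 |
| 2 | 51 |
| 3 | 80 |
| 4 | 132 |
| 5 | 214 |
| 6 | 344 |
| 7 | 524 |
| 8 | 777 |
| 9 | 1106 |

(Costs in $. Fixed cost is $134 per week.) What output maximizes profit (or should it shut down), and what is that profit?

q = 0 (shut down); profit = -$134

Profit at each row (π = 8q − TC): q=0: -134; q=1: -153; q=2: -169; q=3: -190; q=4: -234; q=5: -308; q=6: -430; q=7: -602; q=8: -847; q=9: -1168.
Profit is highest at q = 0. Equivalently, the lowest AVC in the table is 51/2 ≈ $25.50 at q = 2, and P = $8 falls below it — price never covers variable cost, so the firm shuts down and loses only its fixed cost.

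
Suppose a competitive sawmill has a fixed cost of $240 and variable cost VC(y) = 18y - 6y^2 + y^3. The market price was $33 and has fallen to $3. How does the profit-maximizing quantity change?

Output falls from 5 to 0 (the firm shuts down)

MC = 18 - 12y + 3y^2; the shutdown threshold is min AVC = $9 (at y = 3).
With P = $33 above the shutdown price, P = MC gives y = 5.
At P = $3 < min AVC = $9, price no longer covers variable cost at any output, so the firm shuts down: y = 0.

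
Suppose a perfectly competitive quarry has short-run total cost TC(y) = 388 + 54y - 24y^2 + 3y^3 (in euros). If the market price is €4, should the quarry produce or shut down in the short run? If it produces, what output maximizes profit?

Strip out fixed cost: VC = 54y - 24y^2 + 3y^3. Then AVC = 54 - 24y + 3y^2 and MC = 54 - 48y + 9y^2.
AVC is minimized where dAVC/dy = -24 + 6y = 0, at y = 4; min AVC = 54 - 24·4 + 3·4^2 = €6.
P = €4 lies below min AVC = €6; no output level covers variable cost.
Shutting down limits the loss to fixed cost, €388.

Shut down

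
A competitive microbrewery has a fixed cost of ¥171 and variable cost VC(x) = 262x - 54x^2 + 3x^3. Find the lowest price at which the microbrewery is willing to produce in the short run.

Short-run supply begins at min AVC. From VC = 262x - 54x^2 + 3x^3, AVC = 262 - 54x + 3x^2.
dAVC/dx = -54 + 6x = 0 gives x = 9. min AVC = 262 - 54·9 + 3·9^2 = 19.
For P < ¥19 the firm produces nothing.

¥19 per unit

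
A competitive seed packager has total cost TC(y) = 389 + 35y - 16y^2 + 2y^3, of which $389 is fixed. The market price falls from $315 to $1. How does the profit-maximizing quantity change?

AVC = 35 - 16y + 2y^2, minimized at y = 4 where min AVC = $3. MC = 35 - 32y + 6y^2.
With P = $315 above the shutdown price, P = MC gives y = 10.
At P = $1 < min AVC = $3, price no longer covers variable cost at any output, so the firm shuts down: y = 0.

Output falls from 10 to 0 (the firm shuts down)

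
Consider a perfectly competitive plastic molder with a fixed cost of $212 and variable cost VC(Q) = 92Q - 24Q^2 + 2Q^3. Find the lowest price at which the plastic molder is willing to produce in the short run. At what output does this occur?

The firm shuts down when price falls below the minimum of average variable cost. AVC = VC/Q = 92 - 24Q + 2Q^2.
At the minimum of AVC, MC = AVC. MC = 92 - 48Q + 6Q^2; setting MC = AVC gives 4Q^2 - 24Q = 0, so Q = 6. min AVC = 20.
So the shutdown price is $20.

$20 per unit, at Q = 6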